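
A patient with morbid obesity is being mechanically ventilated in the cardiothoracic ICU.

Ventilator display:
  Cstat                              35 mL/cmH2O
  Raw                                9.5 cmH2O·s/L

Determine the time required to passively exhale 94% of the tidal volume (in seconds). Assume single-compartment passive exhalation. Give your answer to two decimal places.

τ = R × C = 9.5 × 35 mL/cmH2O = 9.5 × 0.035 L/cmH2O = 0.3325 s.
Exhaled fraction f = 1 − e^(−t/τ) → t = −τ·ln(1 − f) = −0.3325·ln(0.06) = 0.9355 s.

0.94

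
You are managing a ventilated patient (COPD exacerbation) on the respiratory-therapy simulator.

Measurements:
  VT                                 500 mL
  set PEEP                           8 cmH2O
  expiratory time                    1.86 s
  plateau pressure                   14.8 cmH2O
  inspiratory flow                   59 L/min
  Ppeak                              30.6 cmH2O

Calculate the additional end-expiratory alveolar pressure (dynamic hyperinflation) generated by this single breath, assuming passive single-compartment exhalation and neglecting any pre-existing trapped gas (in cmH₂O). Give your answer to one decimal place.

Flow: 59 L/min ÷ 60 = 0.9833 L/s.
R = (PIP − Pplat)/V̇ = (30.6 − 14.8) / 0.9833 = 15.8/0.9833 = 16.068 cmH2O·s/L.
C = Vt/(Pplat − PEEP) = 500.0 / (14.8 − 8) = 500.0/6.8 = 73.529 mL/cmH2O.
τ = R × C = 16.068 × 0.07353 L/cmH2O = 1.181 s.
Fraction remaining = e^(−Te/τ) = e^(−1.86/1.181) = 0.207; trapped volume = 500.0 × 0.207 = 103.5 mL.
Additional alveolar pressure from trapping ≈ V_trapped / C = 103.5 / 73.529 = 1.408 cmH2O.

1.4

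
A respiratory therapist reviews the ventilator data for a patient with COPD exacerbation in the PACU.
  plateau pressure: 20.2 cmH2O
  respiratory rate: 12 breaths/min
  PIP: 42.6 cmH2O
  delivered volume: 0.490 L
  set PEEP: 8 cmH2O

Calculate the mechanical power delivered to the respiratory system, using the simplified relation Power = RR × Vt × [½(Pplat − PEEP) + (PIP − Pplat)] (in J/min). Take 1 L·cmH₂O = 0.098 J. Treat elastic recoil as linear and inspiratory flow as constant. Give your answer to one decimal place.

16.4

Per-breath work = Vt × [½(Pplat−PEEP) + (PIP−Pplat)] = 0.490 × [0.5×12.2 + 22.4] = 0.490 × 28.5 = 13.965 L·cmH2O.
Power = 12 × 13.965 = 167.58 L·cmH2O/min.
× 0.098 J/(L·cmH2O) → 16.423 J/min.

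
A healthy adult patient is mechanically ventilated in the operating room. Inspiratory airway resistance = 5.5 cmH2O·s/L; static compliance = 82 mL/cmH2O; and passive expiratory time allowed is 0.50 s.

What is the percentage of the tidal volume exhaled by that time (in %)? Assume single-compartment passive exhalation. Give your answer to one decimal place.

τ = R × C = 5.5 × 82 mL/cmH2O = 5.5 × 0.082 L/cmH2O = 0.451 s.
Passive exhalation: V(t)/V₀ = e^(−t/τ) = e^(−0.50/0.451) = 0.33.
Fraction exhaled = 1 − 0.33 = 0.67 → 67.0%.

67.0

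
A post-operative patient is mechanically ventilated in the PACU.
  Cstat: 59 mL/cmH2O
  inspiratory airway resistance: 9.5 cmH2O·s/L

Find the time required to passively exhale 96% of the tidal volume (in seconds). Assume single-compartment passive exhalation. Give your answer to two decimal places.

τ = R × C = 9.5 × 59 mL/cmH2O = 9.5 × 0.059 L/cmH2O = 0.5605 s.
Exhaled fraction f = 1 − e^(−t/τ) → t = −τ·ln(1 − f) = −0.5605·ln(0.04) = 1.804 s.

1.80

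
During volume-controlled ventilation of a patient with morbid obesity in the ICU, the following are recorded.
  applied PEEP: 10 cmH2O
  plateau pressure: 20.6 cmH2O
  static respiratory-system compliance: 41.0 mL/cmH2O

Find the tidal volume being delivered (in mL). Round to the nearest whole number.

435

Vt = Cstat × (Pplat − PEEP) = 41.0 × (20.6 − 10) = 41.0 × 10.6 = 434.6 mL.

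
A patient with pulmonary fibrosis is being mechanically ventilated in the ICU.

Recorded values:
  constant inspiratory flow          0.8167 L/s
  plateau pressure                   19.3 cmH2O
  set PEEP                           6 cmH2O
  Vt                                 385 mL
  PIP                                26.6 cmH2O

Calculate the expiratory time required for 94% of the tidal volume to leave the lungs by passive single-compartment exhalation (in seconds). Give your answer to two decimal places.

R = (PIP − Pplat)/V̇ = (26.6 − 19.3) / 0.8167 = 7.3/0.8167 = 8.938 cmH2O·s/L.
C = Vt/(Pplat − PEEP) = 385.0 / (19.3 − 6) = 385.0/13.3 = 28.947 mL/cmH2O.
τ = R × C = 8.938 × 0.02895 L/cmH2O = 0.2588 s.
t = −τ·ln(1 − 0.94) = −0.2588·ln(0.06) = 0.7281 s.

0.73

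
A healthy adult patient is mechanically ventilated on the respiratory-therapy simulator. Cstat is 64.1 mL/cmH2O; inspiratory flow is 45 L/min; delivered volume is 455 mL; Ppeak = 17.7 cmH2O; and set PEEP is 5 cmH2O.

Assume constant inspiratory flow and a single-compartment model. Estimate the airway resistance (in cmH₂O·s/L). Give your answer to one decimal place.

Flow: 45 L/min ÷ 60 = 0.75 L/s.
Equation of motion (constant flow): PIP = Vt/C + R·V̇ + PEEP.
R·V̇ = PIP − Vt/C − PEEP = 17.7 − 455/64.1 − 5 = 17.7 − 7.098 − 5 = 5.602 cmH2O.
R = 5.602 / 0.75 = 7.469 cmH2O·s/L.

7.5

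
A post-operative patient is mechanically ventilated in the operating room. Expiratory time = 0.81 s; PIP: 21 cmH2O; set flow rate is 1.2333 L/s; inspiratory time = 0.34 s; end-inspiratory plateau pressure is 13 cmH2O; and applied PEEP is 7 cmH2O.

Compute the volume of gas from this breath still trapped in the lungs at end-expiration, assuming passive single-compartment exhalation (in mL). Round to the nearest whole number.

70

Vt = flow × Ti = 1.2333 L/s × 0.34 s × 1000 mL/L = 419.32 mL.
R = (PIP − Pplat)/V̇ = (21 − 13) / 1.2333 = 8.0/1.2333 = 6.487 cmH2O·s/L.
C = Vt/(Pplat − PEEP) = 419.32 / (13 − 7) = 419.32/6.0 = 69.887 mL/cmH2O.
τ = R × C = 6.487 × 0.06989 L/cmH2O = 0.4534 s.
Fraction remaining = e^(−Te/τ) = e^(−0.81/0.4534) = 0.1675.
Trapped volume = 419.32 × 0.1675 = 70.236 mL.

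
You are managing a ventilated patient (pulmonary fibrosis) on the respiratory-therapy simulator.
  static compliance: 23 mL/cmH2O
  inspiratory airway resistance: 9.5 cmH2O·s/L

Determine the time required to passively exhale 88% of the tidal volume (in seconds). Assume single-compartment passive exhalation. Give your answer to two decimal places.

0.46

τ = R × C = 9.5 × 23 mL/cmH2O = 9.5 × 0.023 L/cmH2O = 0.2185 s.
Exhaled fraction f = 1 − e^(−t/τ) → t = −τ·ln(1 − f) = −0.2185·ln(0.12) = 0.4633 s.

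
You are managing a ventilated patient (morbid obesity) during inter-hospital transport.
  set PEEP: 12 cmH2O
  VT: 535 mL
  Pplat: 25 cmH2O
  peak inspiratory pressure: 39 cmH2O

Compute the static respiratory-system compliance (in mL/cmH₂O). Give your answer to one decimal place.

Cstat = Vt / (Pplat − PEEP) = 535 / (25 − 12) = 535 / 13.0 = 41.154 mL/cmH2O.

41.2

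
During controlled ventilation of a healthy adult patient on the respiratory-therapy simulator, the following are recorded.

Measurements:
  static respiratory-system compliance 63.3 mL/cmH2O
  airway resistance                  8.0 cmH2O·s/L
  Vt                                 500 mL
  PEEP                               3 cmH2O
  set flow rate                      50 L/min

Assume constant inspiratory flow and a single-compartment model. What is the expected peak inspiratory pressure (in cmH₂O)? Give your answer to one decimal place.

Flow: 50 L/min ÷ 60 = 0.8333 L/s.
Equation of motion (constant flow): PIP = Vt/C + R·V̇ + PEEP.
PIP = 500/63.3 + 8.0×0.8333 + 3 = 7.899 + 6.666 + 3 = 17.565 cmH2O.

17.6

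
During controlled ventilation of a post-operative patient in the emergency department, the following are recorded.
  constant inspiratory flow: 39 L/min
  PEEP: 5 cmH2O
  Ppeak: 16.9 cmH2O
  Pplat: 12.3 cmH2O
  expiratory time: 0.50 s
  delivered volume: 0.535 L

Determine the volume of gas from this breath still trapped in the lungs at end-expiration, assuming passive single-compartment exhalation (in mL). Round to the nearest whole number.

204

Flow: 39 L/min ÷ 60 = 0.65 L/s.
R = (PIP − Pplat)/V̇ = (16.9 − 12.3) / 0.65 = 4.6/0.65 = 7.077 cmH2O·s/L.
C = Vt/(Pplat − PEEP) = 535.0 / (12.3 − 5) = 535.0/7.3 = 73.288 mL/cmH2O.
τ = R × C = 7.077 × 0.07329 L/cmH2O = 0.5187 s.
Fraction remaining = e^(−Te/τ) = e^(−0.50/0.5187) = 0.3814.
Trapped volume = 535.0 × 0.3814 = 204.05 mL.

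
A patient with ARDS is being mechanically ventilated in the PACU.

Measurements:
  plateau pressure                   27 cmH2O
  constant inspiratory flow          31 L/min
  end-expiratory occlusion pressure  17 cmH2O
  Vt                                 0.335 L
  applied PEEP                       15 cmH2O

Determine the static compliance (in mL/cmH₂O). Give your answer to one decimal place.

33.5

End-expiratory occlusion gives total PEEP = 17 cmH2O (intrinsic PEEP = 17 − 15 = 2). Use total PEEP for the elastic gradient.
Cstat = Vt / (Pplat − PEEPtotal) = 335 / (27 − 17) = 335 / 10.0 = 33.5 mL/cmH2O.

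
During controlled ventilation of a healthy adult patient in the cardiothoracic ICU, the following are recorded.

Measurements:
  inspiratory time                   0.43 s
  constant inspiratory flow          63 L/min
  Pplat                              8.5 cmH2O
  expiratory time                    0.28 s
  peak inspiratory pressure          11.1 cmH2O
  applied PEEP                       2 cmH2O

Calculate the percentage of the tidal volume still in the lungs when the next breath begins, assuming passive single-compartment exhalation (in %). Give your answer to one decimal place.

19.6

Flow: 63 L/min ÷ 60 = 1.05 L/s.
Vt = flow × Ti = 1.05 L/s × 0.43 s × 1000 mL/L = 451.5 mL.
R = (PIP − Pplat)/V̇ = (11.1 − 8.5) / 1.05 = 2.6/1.05 = 2.476 cmH2O·s/L.
C = Vt/(Pplat − PEEP) = 451.5 / (8.5 − 2) = 451.5/6.5 = 69.462 mL/cmH2O.
τ = R × C = 2.476 × 0.06946 L/cmH2O = 0.172 s.
Fraction remaining at end-expiration = e^(−Te/τ) = e^(−0.28/0.172) = 0.1963 → 19.63%.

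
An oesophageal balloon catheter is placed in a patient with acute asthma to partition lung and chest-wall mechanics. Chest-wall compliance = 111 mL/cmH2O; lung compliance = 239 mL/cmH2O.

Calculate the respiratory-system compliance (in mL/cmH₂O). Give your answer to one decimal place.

75.8

Lung and chest wall are elastances in series: 1/Crs = 1/CL + 1/Ccw.
1/Crs = 1/239 + 1/111 = 0.01319.
Crs = 75.815 mL/cmH2O.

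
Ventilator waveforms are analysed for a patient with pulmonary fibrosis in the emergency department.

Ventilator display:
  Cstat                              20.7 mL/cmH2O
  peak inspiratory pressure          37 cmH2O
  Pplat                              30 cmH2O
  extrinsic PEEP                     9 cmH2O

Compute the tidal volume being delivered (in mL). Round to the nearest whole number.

Vt = Cstat × (Pplat − PEEP) = 20.7 × (30 − 9) = 20.7 × 21.0 = 434.7 mL.

435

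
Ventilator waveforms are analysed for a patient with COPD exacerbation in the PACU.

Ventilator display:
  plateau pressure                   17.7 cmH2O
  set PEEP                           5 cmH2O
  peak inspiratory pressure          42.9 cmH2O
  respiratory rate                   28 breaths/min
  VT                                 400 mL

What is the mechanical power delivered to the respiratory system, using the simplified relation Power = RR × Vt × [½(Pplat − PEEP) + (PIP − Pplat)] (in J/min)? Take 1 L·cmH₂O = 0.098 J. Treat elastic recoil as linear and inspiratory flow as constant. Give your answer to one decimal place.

34.6

Per-breath work = Vt × [½(Pplat−PEEP) + (PIP−Pplat)] = 0.400 × [0.5×12.7 + 25.2] = 0.400 × 31.55 = 12.62 L·cmH2O.
Power = 28 × 12.62 = 353.36 L·cmH2O/min.
× 0.098 J/(L·cmH2O) → 34.629 J/min.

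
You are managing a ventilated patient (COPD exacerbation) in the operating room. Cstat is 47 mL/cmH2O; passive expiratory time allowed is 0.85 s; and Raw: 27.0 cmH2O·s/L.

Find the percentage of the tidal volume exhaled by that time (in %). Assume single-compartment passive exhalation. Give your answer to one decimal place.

48.8

τ = R × C = 27.0 × 47 mL/cmH2O = 27.0 × 0.047 L/cmH2O = 1.269 s.
Passive exhalation: V(t)/V₀ = e^(−t/τ) = e^(−0.85/1.269) = 0.5118.
Fraction exhaled = 1 − 0.5118 = 0.4882 → 48.82%.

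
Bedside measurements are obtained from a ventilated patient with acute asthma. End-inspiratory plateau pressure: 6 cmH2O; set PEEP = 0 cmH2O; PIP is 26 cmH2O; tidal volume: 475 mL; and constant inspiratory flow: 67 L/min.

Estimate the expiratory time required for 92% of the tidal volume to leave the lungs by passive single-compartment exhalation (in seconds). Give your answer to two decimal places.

Flow: 67 L/min ÷ 60 = 1.1167 L/s.
R = (PIP − Pplat)/V̇ = (26 − 6) / 1.1167 = 20.0/1.1167 = 17.91 cmH2O·s/L.
C = Vt/(Pplat − PEEP) = 475.0 / (6 − 0) = 475.0/6.0 = 79.167 mL/cmH2O.
τ = R × C = 17.91 × 0.07917 L/cmH2O = 1.418 s.
t = −τ·ln(1 − 0.92) = −1.418·ln(0.08) = 3.581 s.

3.58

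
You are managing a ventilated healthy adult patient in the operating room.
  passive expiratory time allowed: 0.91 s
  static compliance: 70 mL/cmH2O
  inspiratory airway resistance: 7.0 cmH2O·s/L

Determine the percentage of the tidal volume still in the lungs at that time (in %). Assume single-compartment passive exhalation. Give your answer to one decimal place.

15.6

τ = R × C = 7.0 × 70 mL/cmH2O = 7.0 × 0.070 L/cmH2O = 0.49 s.
Passive exhalation: V(t)/V₀ = e^(−t/τ) = e^(−0.91/0.49) = 0.1561.
Fraction remaining = 0.1561 → 15.61%.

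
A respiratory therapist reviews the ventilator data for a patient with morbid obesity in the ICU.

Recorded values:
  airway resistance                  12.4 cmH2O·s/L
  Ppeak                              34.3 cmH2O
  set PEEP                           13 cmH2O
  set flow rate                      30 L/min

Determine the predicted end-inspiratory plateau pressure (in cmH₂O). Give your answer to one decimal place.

Flow: 30 L/min ÷ 60 = 0.5 L/s.
Pplat = PIP − Raw × flow = 34.3 − 12.4 × 0.5 = 34.3 − 6.2 = 28.1 cmH2O.

28.1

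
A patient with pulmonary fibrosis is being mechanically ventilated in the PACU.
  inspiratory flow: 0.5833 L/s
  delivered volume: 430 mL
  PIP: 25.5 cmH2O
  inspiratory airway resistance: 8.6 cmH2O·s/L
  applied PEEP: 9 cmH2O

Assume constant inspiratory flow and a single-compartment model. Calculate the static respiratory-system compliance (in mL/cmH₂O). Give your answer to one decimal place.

37.4

Equation of motion (constant flow): PIP = Vt/C + R·V̇ + PEEP.
Vt/C = PIP − R·V̇ − PEEP = 25.5 − 8.6×0.5833 − 9 = 25.5 − 5.016 − 9 = 11.484 cmH2O.
C = Vt / 11.484 = 430 / 11.484 = 37.443 mL/cmH2O.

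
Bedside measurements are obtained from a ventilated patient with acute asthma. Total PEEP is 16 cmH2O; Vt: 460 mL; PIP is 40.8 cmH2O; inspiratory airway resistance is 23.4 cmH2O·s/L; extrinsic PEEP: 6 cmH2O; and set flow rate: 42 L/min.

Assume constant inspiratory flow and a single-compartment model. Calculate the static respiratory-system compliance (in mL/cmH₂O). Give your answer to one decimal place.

Flow: 42 L/min ÷ 60 = 0.7 L/s.
Total PEEP = 16 cmH2O (set 6 + intrinsic 10); this is the baseline alveolar pressure.
Equation of motion (constant flow): PIP = Vt/C + R·V̇ + PEEP.
Vt/C = PIP − R·V̇ − PEEP = 40.8 − 23.4×0.7 − 16 = 40.8 − 16.38 − 16 = 8.42 cmH2O.
C = Vt / 8.42 = 460 / 8.42 = 54.632 mL/cmH2O.

54.6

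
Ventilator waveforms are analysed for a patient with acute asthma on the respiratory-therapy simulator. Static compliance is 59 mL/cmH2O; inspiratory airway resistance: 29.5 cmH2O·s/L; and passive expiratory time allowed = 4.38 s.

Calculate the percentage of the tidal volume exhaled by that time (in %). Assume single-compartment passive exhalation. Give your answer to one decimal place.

τ = R × C = 29.5 × 59 mL/cmH2O = 29.5 × 0.059 L/cmH2O = 1.741 s.
Passive exhalation: V(t)/V₀ = e^(−t/τ) = e^(−4.38/1.741) = 0.0808.
Fraction exhaled = 1 − 0.0808 = 0.9192 → 91.92%.

91.9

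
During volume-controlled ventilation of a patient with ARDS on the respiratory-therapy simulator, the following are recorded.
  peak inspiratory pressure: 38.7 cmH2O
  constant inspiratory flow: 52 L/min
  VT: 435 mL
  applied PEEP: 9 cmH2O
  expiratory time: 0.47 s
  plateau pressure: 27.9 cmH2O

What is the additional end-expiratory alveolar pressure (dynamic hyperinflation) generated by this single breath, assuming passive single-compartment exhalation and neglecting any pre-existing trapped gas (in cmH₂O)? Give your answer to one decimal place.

Flow: 52 L/min ÷ 60 = 0.8667 L/s.
R = (PIP − Pplat)/V̇ = (38.7 − 27.9) / 0.8667 = 10.8/0.8667 = 12.461 cmH2O·s/L.
C = Vt/(Pplat − PEEP) = 435.0 / (27.9 − 9) = 435.0/18.9 = 23.016 mL/cmH2O.
τ = R × C = 12.461 × 0.02302 L/cmH2O = 0.2869 s.
Fraction remaining = e^(−Te/τ) = e^(−0.47/0.2869) = 0.1943; trapped volume = 435.0 × 0.1943 = 84.521 mL.
Additional alveolar pressure from trapping ≈ V_trapped / C = 84.521 / 23.016 = 3.672 cmH2O.

3.7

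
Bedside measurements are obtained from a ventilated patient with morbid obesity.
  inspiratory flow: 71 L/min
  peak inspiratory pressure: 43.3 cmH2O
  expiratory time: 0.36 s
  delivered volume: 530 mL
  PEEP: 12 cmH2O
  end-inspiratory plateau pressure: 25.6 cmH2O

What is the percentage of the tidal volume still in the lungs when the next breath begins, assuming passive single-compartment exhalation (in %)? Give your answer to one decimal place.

Flow: 71 L/min ÷ 60 = 1.1833 L/s.
R = (PIP − Pplat)/V̇ = (43.3 − 25.6) / 1.1833 = 17.7/1.1833 = 14.958 cmH2O·s/L.
C = Vt/(Pplat − PEEP) = 530.0 / (25.6 − 12) = 530.0/13.6 = 38.971 mL/cmH2O.
τ = R × C = 14.958 × 0.03897 L/cmH2O = 0.5829 s.
Fraction remaining at end-expiration = e^(−Te/τ) = e^(−0.36/0.5829) = 0.5392 → 53.92%.

53.9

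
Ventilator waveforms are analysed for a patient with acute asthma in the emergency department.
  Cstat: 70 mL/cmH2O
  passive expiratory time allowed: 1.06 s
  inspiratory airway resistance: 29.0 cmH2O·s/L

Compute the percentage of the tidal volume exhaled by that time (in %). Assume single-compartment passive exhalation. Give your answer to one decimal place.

40.7

τ = R × C = 29.0 × 70 mL/cmH2O = 29.0 × 0.070 L/cmH2O = 2.03 s.
Passive exhalation: V(t)/V₀ = e^(−t/τ) = e^(−1.06/2.03) = 0.5932.
Fraction exhaled = 1 − 0.5932 = 0.4068 → 40.68%.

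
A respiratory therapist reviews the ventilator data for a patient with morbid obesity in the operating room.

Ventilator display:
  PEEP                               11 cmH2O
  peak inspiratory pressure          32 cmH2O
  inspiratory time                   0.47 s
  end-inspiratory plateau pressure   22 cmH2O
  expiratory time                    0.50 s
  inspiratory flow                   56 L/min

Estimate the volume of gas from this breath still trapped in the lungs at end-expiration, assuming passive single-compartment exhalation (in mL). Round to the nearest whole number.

136

Flow: 56 L/min ÷ 60 = 0.9333 L/s.
Vt = flow × Ti = 0.9333 L/s × 0.47 s × 1000 mL/L = 438.65 mL.
R = (PIP − Pplat)/V̇ = (32 − 22) / 0.9333 = 10.0/0.9333 = 10.715 cmH2O·s/L.
C = Vt/(Pplat − PEEP) = 438.65 / (22 − 11) = 438.65/11.0 = 39.877 mL/cmH2O.
τ = R × C = 10.715 × 0.03988 L/cmH2O = 0.4273 s.
Fraction remaining = e^(−Te/τ) = e^(−0.50/0.4273) = 0.3103.
Trapped volume = 438.65 × 0.3103 = 136.11 mL.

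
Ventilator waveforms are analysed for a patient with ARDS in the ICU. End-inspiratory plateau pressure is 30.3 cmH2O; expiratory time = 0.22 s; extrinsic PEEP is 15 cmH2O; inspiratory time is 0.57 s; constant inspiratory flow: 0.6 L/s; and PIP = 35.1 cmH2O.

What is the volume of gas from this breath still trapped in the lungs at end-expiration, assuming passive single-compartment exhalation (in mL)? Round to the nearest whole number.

100

Vt = flow × Ti = 0.6 L/s × 0.57 s × 1000 mL/L = 342.0 mL.
R = (PIP − Pplat)/V̇ = (35.1 − 30.3) / 0.6 = 4.8/0.6 = 8.0 cmH2O·s/L.
C = Vt/(Pplat − PEEP) = 342.0 / (30.3 − 15) = 342.0/15.3 = 22.353 mL/cmH2O.
τ = R × C = 8.0 × 0.02235 L/cmH2O = 0.1788 s.
Fraction remaining = e^(−Te/τ) = e^(−0.22/0.1788) = 0.2922.
Trapped volume = 342.0 × 0.2922 = 99.932 mL.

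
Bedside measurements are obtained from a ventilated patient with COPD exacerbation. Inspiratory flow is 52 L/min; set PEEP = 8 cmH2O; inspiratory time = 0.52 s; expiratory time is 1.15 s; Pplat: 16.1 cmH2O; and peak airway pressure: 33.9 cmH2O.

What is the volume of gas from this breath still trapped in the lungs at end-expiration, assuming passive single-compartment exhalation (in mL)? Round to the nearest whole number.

Flow: 52 L/min ÷ 60 = 0.8667 L/s.
Vt = flow × Ti = 0.8667 L/s × 0.52 s × 1000 mL/L = 450.68 mL.
R = (PIP − Pplat)/V̇ = (33.9 − 16.1) / 0.8667 = 17.8/0.8667 = 20.538 cmH2O·s/L.
C = Vt/(Pplat − PEEP) = 450.68 / (16.1 − 8) = 450.68/8.1 = 55.64 mL/cmH2O.
τ = R × C = 20.538 × 0.05564 L/cmH2O = 1.143 s.
Fraction remaining = e^(−Te/τ) = e^(−1.15/1.143) = 0.3656.
Trapped volume = 450.68 × 0.3656 = 164.77 mL.

165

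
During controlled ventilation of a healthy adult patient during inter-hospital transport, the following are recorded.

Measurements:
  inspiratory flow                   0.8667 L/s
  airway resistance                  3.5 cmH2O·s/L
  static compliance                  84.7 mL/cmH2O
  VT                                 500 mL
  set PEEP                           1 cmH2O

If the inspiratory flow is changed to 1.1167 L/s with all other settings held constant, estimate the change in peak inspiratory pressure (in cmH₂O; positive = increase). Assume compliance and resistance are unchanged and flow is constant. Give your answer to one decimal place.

0.9

PIP = Vt/C + R·V̇ + PEEP (constant-flow equation of motion).
Only the resistive term changes: ΔPIP = R × ΔV̇ = 3.5 × (1.1167 − 0.8667) = 3.5 × 0.25 = 0.875 cmH2O.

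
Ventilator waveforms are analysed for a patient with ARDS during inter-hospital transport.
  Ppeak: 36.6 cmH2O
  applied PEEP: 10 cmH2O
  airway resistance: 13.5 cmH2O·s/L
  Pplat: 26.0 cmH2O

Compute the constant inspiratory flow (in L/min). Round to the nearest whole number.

47

flow = (PIP − Pplat) / Raw = (36.6 − 26.0) / 13.5 = 0.7852 L/s × 60 = 47.112 L/min.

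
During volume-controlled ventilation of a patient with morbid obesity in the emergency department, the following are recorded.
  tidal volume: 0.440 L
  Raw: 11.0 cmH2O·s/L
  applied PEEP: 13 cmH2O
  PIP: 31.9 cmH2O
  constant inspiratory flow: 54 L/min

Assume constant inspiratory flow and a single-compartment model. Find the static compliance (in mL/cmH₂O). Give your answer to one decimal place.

48.9

Flow: 54 L/min ÷ 60 = 0.9 L/s.
Equation of motion (constant flow): PIP = Vt/C + R·V̇ + PEEP.
Vt/C = PIP − R·V̇ − PEEP = 31.9 − 11.0×0.9 − 13 = 31.9 − 9.9 − 13 = 9.0 cmH2O.
C = Vt / 9.0 = 440 / 9.0 = 48.889 mL/cmH2O.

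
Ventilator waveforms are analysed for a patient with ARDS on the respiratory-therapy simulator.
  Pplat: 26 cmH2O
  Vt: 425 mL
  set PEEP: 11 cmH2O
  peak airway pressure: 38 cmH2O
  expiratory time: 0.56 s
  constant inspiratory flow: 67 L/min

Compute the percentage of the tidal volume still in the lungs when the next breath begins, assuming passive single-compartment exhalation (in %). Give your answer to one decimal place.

Flow: 67 L/min ÷ 60 = 1.1167 L/s.
R = (PIP − Pplat)/V̇ = (38 − 26) / 1.1167 = 12.0/1.1167 = 10.746 cmH2O·s/L.
C = Vt/(Pplat − PEEP) = 425.0 / (26 − 11) = 425.0/15.0 = 28.333 mL/cmH2O.
τ = R × C = 10.746 × 0.02833 L/cmH2O = 0.3044 s.
Fraction remaining at end-expiration = e^(−Te/τ) = e^(−0.56/0.3044) = 0.1589 → 15.89%.

15.9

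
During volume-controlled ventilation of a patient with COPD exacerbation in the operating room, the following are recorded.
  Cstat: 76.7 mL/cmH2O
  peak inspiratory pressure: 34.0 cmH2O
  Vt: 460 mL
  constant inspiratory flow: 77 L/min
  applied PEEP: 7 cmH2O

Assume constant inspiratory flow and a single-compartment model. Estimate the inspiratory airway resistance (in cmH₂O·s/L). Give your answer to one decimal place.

16.4

Flow: 77 L/min ÷ 60 = 1.2833 L/s.
Equation of motion (constant flow): PIP = Vt/C + R·V̇ + PEEP.
R·V̇ = PIP − Vt/C − PEEP = 34.0 − 460/76.7 − 7 = 34.0 − 5.997 − 7 = 21.003 cmH2O.
R = 21.003 / 1.2833 = 16.366 cmH2O·s/L.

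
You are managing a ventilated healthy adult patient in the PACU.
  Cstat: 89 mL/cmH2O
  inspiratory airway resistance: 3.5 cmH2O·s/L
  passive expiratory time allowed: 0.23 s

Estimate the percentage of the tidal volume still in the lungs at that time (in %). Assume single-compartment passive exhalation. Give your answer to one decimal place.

47.8

τ = R × C = 3.5 × 89 mL/cmH2O = 3.5 × 0.089 L/cmH2O = 0.3115 s.
Passive exhalation: V(t)/V₀ = e^(−t/τ) = e^(−0.23/0.3115) = 0.4779.
Fraction remaining = 0.4779 → 47.79%.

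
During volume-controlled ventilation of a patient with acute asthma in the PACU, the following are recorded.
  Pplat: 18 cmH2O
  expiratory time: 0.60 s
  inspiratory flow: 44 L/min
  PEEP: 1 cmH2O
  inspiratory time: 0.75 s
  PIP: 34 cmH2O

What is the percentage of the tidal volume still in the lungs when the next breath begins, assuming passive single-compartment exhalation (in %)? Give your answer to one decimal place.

42.7

Flow: 44 L/min ÷ 60 = 0.7333 L/s.
Vt = flow × Ti = 0.7333 L/s × 0.75 s × 1000 mL/L = 549.98 mL.
R = (PIP − Pplat)/V̇ = (34 − 18) / 0.7333 = 16.0/0.7333 = 21.819 cmH2O·s/L.
C = Vt/(Pplat − PEEP) = 549.98 / (18 − 1) = 549.98/17.0 = 32.352 mL/cmH2O.
τ = R × C = 21.819 × 0.03235 L/cmH2O = 0.7058 s.
Fraction remaining at end-expiration = e^(−Te/τ) = e^(−0.60/0.7058) = 0.4274 → 42.74%.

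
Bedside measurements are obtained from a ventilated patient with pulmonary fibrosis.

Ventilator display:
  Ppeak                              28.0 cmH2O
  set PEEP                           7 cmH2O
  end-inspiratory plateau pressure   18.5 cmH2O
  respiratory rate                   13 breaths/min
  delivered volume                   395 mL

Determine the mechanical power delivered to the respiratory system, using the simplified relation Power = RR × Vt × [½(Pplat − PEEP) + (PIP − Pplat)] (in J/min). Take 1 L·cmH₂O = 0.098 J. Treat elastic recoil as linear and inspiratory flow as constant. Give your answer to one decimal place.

Per-breath work = Vt × [½(Pplat−PEEP) + (PIP−Pplat)] = 0.395 × [0.5×11.5 + 9.5] = 0.395 × 15.25 = 6.024 L·cmH2O.
Power = 13 × 6.024 = 78.312 L·cmH2O/min.
× 0.098 J/(L·cmH2O) → 7.675 J/min.

7.7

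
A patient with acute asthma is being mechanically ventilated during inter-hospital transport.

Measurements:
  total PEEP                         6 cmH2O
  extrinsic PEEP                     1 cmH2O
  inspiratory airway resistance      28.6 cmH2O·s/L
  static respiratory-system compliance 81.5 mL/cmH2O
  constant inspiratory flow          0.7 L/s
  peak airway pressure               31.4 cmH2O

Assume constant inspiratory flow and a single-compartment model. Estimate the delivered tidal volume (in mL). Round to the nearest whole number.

Total PEEP = 6 cmH2O (set 1 + intrinsic 5); this is the baseline alveolar pressure.
Equation of motion (constant flow): PIP = Vt/C + R·V̇ + PEEP.
Vt/C = PIP − R·V̇ − PEEP = 31.4 − 20.02 − 6 = 5.38 cmH2O.
Vt = C × 5.38 = 81.5 × 5.38 = 438.47 mL.

438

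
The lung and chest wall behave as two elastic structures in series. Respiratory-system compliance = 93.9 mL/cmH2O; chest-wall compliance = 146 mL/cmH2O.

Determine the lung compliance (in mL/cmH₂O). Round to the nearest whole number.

263

1/CL = 1/Crs − 1/Ccw.
1/CL = 1/93.9 − 1/146 = 0.0038.
CL = 263.16 mL/cmH2O.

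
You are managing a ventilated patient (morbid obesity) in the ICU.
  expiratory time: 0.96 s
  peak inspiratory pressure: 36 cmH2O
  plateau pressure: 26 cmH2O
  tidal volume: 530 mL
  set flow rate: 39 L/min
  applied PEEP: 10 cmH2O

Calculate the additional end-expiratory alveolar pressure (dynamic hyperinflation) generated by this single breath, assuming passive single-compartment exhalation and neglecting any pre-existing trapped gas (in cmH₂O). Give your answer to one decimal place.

2.4

Flow: 39 L/min ÷ 60 = 0.65 L/s.
R = (PIP − Pplat)/V̇ = (36 − 26) / 0.65 = 10.0/0.65 = 15.385 cmH2O·s/L.
C = Vt/(Pplat − PEEP) = 530.0 / (26 − 10) = 530.0/16.0 = 33.125 mL/cmH2O.
τ = R × C = 15.385 × 0.03313 L/cmH2O = 0.5097 s.
Fraction remaining = e^(−Te/τ) = e^(−0.96/0.5097) = 0.1521; trapped volume = 530.0 × 0.1521 = 80.613 mL.
Additional alveolar pressure from trapping ≈ V_trapped / C = 80.613 / 33.125 = 2.434 cmH2O.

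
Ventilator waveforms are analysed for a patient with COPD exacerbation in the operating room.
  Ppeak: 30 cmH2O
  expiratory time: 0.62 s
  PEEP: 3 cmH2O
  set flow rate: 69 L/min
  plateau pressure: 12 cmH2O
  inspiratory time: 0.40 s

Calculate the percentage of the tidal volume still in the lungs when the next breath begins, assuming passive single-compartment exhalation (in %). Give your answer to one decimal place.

46.1

Flow: 69 L/min ÷ 60 = 1.15 L/s.
Vt = flow × Ti = 1.15 L/s × 0.40 s × 1000 mL/L = 460.0 mL.
R = (PIP − Pplat)/V̇ = (30 − 12) / 1.15 = 18.0/1.15 = 15.652 cmH2O·s/L.
C = Vt/(Pplat − PEEP) = 460.0 / (12 − 3) = 460.0/9.0 = 51.111 mL/cmH2O.
τ = R × C = 15.652 × 0.05111 L/cmH2O = 0.8 s.
Fraction remaining at end-expiration = e^(−Te/τ) = e^(−0.62/0.8) = 0.4607 → 46.07%.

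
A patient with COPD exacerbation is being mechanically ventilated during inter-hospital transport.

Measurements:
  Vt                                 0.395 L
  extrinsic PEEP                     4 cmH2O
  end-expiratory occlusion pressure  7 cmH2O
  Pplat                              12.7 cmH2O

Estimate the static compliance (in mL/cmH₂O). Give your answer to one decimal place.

69.3

End-expiratory occlusion gives total PEEP = 7 cmH2O (intrinsic PEEP = 7 − 4 = 3). Use total PEEP for the elastic gradient.
Cstat = Vt / (Pplat − PEEPtotal) = 395 / (12.7 − 7) = 395 / 5.7 = 69.298 mL/cmH2O.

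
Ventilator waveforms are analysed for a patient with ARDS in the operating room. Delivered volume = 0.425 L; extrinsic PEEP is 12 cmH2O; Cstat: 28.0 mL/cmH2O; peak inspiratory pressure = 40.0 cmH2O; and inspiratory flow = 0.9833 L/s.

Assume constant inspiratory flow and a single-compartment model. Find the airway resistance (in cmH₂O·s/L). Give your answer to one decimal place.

Equation of motion (constant flow): PIP = Vt/C + R·V̇ + PEEP.
R·V̇ = PIP − Vt/C − PEEP = 40.0 − 425/28.0 − 12 = 40.0 − 15.179 − 12 = 12.821 cmH2O.
R = 12.821 / 0.9833 = 13.039 cmH2O·s/L.

13.0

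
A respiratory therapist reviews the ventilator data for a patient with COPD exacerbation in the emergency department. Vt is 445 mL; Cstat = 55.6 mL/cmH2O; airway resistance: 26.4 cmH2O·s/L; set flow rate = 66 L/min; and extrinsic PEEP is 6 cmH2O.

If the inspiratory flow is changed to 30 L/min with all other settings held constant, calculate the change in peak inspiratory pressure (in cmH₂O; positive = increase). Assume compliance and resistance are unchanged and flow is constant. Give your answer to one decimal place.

-15.8

Flow: 66 L/min ÷ 60 = 1.1 L/s.
New flow: 30 L/min ÷ 60 = 0.5 L/s.
PIP = Vt/C + R·V̇ + PEEP (constant-flow equation of motion).
Only the resistive term changes: ΔPIP = R × ΔV̇ = 26.4 × (0.5 − 1.1) = 26.4 × -0.6 = -15.84 cmH2O.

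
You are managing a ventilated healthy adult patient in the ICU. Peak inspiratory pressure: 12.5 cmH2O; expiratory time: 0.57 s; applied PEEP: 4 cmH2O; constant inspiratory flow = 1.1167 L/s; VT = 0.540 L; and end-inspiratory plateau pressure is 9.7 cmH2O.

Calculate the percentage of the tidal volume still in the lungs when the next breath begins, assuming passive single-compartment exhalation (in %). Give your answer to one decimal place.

9.1

R = (PIP − Pplat)/V̇ = (12.5 − 9.7) / 1.1167 = 2.8/1.1167 = 2.507 cmH2O·s/L.
C = Vt/(Pplat − PEEP) = 540.0 / (9.7 − 4) = 540.0/5.7 = 94.737 mL/cmH2O.
τ = R × C = 2.507 × 0.09474 L/cmH2O = 0.2375 s.
Fraction remaining at end-expiration = e^(−Te/τ) = e^(−0.57/0.2375) = 0.09072 → 9.072%.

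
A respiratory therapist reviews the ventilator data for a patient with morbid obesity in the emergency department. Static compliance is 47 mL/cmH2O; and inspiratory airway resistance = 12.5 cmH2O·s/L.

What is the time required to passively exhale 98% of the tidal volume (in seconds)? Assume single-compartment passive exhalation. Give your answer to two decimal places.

2.30

τ = R × C = 12.5 × 47 mL/cmH2O = 12.5 × 0.047 L/cmH2O = 0.5875 s.
Exhaled fraction f = 1 − e^(−t/τ) → t = −τ·ln(1 − f) = −0.5875·ln(0.02) = 2.298 s.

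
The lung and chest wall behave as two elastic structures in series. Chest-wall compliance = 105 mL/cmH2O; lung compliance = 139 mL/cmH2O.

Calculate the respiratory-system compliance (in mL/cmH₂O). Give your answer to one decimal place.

59.8

Lung and chest wall are elastances in series: 1/Crs = 1/CL + 1/Ccw.
1/Crs = 1/139 + 1/105 = 0.01672.
Crs = 59.809 mL/cmH2O.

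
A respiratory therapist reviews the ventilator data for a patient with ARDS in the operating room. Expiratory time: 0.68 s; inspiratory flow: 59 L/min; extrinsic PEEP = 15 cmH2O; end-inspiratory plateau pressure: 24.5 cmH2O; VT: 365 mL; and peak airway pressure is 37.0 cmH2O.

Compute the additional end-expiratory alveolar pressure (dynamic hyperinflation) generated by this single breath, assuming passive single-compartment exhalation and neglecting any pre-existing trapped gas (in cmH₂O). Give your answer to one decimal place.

Flow: 59 L/min ÷ 60 = 0.9833 L/s.
R = (PIP − Pplat)/V̇ = (37.0 − 24.5) / 0.9833 = 12.5/0.9833 = 12.712 cmH2O·s/L.
C = Vt/(Pplat − PEEP) = 365.0 / (24.5 − 15) = 365.0/9.5 = 38.421 mL/cmH2O.
τ = R × C = 12.712 × 0.03842 L/cmH2O = 0.4884 s.
Fraction remaining = e^(−Te/τ) = e^(−0.68/0.4884) = 0.2485; trapped volume = 365.0 × 0.2485 = 90.703 mL.
Additional alveolar pressure from trapping ≈ V_trapped / C = 90.703 / 38.421 = 2.361 cmH2O.

2.4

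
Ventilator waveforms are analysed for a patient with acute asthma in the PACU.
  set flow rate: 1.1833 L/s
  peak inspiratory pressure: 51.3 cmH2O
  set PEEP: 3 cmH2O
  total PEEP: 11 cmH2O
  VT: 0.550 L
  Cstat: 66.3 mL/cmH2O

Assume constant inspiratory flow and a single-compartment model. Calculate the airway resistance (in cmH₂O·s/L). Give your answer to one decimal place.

27.0

Total PEEP = 11 cmH2O (set 3 + intrinsic 8); this is the baseline alveolar pressure.
Equation of motion (constant flow): PIP = Vt/C + R·V̇ + PEEP.
R·V̇ = PIP − Vt/C − PEEP = 51.3 − 550/66.3 − 11 = 51.3 − 8.296 − 11 = 32.004 cmH2O.
R = 32.004 / 1.1833 = 27.046 cmH2O·s/L.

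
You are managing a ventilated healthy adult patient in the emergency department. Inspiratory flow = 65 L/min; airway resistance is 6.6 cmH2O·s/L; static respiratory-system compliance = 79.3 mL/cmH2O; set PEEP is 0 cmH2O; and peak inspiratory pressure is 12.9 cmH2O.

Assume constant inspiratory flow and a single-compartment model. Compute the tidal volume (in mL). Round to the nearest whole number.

456

Flow: 65 L/min ÷ 60 = 1.0833 L/s.
Equation of motion (constant flow): PIP = Vt/C + R·V̇ + PEEP.
Vt/C = PIP − R·V̇ − PEEP = 12.9 − 7.15 − 0 = 5.75 cmH2O.
Vt = C × 5.75 = 79.3 × 5.75 = 455.98 mL.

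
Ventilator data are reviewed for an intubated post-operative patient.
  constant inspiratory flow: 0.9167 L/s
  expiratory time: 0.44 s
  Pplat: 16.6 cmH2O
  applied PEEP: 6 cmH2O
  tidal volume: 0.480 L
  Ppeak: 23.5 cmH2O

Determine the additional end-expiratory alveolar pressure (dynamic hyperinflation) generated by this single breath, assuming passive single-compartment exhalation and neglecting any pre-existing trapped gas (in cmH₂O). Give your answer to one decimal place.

2.9

R = (PIP − Pplat)/V̇ = (23.5 − 16.6) / 0.9167 = 6.9/0.9167 = 7.527 cmH2O·s/L.
C = Vt/(Pplat − PEEP) = 480.0 / (16.6 − 6) = 480.0/10.6 = 45.283 mL/cmH2O.
τ = R × C = 7.527 × 0.04528 L/cmH2O = 0.3408 s.
Fraction remaining = e^(−Te/τ) = e^(−0.44/0.3408) = 0.275; trapped volume = 480.0 × 0.275 = 132.0 mL.
Additional alveolar pressure from trapping ≈ V_trapped / C = 132.0 / 45.283 = 2.915 cmH2O.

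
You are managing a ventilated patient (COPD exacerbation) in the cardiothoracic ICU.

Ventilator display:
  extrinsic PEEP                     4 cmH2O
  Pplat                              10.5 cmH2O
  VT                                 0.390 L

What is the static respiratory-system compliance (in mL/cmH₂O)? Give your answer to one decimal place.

60.0

Cstat = Vt / (Pplat − PEEP) = 390 / (10.5 − 4) = 390 / 6.5 = 60.0 mL/cmH2O.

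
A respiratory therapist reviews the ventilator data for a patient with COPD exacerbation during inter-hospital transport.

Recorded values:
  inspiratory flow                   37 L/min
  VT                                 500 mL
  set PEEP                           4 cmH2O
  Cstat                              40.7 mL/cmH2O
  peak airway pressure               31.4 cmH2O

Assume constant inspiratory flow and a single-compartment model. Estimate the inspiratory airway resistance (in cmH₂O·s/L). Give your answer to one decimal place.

Flow: 37 L/min ÷ 60 = 0.6167 L/s.
Equation of motion (constant flow): PIP = Vt/C + R·V̇ + PEEP.
R·V̇ = PIP − Vt/C − PEEP = 31.4 − 500/40.7 − 4 = 31.4 − 12.285 − 4 = 15.115 cmH2O.
R = 15.115 / 0.6167 = 24.509 cmH2O·s/L.

24.5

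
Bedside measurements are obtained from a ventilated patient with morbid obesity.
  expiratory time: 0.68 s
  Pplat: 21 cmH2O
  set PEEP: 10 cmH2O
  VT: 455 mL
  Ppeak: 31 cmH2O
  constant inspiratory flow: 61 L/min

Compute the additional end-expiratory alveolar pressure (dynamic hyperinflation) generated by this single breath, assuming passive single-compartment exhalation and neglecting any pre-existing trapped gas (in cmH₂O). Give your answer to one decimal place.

2.1

Flow: 61 L/min ÷ 60 = 1.0167 L/s.
R = (PIP − Pplat)/V̇ = (31 − 21) / 1.0167 = 10.0/1.0167 = 9.836 cmH2O·s/L.
C = Vt/(Pplat − PEEP) = 455.0 / (21 − 10) = 455.0/11.0 = 41.364 mL/cmH2O.
τ = R × C = 9.836 × 0.04136 L/cmH2O = 0.4068 s.
Fraction remaining = e^(−Te/τ) = e^(−0.68/0.4068) = 0.1879; trapped volume = 455.0 × 0.1879 = 85.495 mL.
Additional alveolar pressure from trapping ≈ V_trapped / C = 85.495 / 41.364 = 2.067 cmH2O.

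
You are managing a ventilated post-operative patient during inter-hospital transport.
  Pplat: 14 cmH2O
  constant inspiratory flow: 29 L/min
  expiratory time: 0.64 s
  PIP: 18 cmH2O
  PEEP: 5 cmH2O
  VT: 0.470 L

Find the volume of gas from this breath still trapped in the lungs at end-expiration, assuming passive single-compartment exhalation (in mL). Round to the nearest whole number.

107

Flow: 29 L/min ÷ 60 = 0.4833 L/s.
R = (PIP − Pplat)/V̇ = (18 − 14) / 0.4833 = 4.0/0.4833 = 8.276 cmH2O·s/L.
C = Vt/(Pplat − PEEP) = 470.0 / (14 − 5) = 470.0/9.0 = 52.222 mL/cmH2O.
τ = R × C = 8.276 × 0.05222 L/cmH2O = 0.4322 s.
Fraction remaining = e^(−Te/τ) = e^(−0.64/0.4322) = 0.2275.
Trapped volume = 470.0 × 0.2275 = 106.93 mL.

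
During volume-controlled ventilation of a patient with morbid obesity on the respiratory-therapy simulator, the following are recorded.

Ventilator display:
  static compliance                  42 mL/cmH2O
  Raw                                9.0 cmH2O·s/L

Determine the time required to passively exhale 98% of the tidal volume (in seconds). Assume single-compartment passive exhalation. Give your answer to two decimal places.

τ = R × C = 9.0 × 42 mL/cmH2O = 9.0 × 0.042 L/cmH2O = 0.378 s.
Exhaled fraction f = 1 − e^(−t/τ) → t = −τ·ln(1 − f) = −0.378·ln(0.02) = 1.479 s.

1.48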